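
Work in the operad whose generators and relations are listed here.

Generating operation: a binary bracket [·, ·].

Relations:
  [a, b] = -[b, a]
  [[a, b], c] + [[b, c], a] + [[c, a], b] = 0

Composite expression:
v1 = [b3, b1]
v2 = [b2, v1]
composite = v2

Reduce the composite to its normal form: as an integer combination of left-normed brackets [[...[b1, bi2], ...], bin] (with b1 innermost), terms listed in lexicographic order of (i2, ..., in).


In the tensor algebra, words opening b1 carry the b1-anchored form.
Composite bracket: [b2, [b3, b1]]
The bracket unfolds into 4 signed words via [a, b] = ab - ba (2^2 = 4).
Coefficients come from the b1-initial words:
  sign of b1b3b2 is +1, so it contributes +[[b1, b3], b2]

[[b1, b3], b2]


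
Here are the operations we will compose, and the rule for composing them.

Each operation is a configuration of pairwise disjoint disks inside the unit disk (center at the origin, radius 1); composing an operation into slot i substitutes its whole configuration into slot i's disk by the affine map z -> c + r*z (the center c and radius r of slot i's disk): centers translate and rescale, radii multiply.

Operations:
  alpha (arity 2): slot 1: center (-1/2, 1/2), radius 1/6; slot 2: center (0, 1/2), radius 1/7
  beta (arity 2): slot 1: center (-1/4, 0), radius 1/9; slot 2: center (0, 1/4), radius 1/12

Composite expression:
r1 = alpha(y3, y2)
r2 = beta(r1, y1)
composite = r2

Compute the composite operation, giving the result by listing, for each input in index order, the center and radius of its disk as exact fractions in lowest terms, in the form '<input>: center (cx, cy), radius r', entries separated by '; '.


Nesting under beta composes maps z -> c + r*z down each y-path.
input y3: applying the 2 nested substitutions gives center (-11/36, 1/18), radius 1/54
input y2: applying the 2 nested substitutions gives center (-1/4, 1/18), radius 1/63
input y1: applying the 1 nested substitution gives center (0, 1/4), radius 1/12

y1: center (0, 1/4), radius 1/12; y2: center (-1/4, 1/18), radius 1/63; y3: center (-11/36, 1/18), radius 1/54


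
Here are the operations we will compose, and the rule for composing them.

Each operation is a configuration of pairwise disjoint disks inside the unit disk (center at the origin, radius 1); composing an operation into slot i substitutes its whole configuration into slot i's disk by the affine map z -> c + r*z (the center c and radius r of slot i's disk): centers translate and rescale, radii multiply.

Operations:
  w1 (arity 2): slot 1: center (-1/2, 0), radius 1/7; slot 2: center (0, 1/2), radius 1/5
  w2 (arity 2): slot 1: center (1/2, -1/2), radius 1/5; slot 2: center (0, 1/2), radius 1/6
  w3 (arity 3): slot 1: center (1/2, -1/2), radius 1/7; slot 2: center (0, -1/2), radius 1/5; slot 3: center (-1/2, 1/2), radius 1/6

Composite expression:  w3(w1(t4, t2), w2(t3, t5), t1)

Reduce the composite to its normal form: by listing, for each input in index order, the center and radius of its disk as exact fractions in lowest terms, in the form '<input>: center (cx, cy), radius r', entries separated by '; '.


t1: center (-1/2, 1/2), radius 1/6; t2: center (1/2, -3/7), radius 1/35; t3: center (1/10, -3/5), radius 1/25; t4: center (3/7, -1/2), radius 1/49; t5: center (0, -2/5), radius 1/30

Affine substitution under w3: radii multiply and t-centers shift.
tracing t4 down its 2-map path: center (3/7, -1/2), radius 1/49
tracing t2 down its 2-map path: center (1/2, -3/7), radius 1/35
tracing t3 down its 2-map path: center (1/10, -3/5), radius 1/25
tracing t5 down its 2-map path: center (0, -2/5), radius 1/30
tracing t1 down its 1-map path: center (-1/2, 1/2), radius 1/6


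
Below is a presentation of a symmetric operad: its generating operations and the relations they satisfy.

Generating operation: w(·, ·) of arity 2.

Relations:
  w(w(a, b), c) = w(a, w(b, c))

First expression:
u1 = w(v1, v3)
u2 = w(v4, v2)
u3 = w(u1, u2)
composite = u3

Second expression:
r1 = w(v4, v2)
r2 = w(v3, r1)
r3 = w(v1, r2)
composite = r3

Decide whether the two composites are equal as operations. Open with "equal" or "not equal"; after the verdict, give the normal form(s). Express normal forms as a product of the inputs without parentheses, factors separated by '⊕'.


The first expression, normalized: v1 ⊕ v3 ⊕ v4 ⊕ v2
The second expression, normalized: v1 ⊕ v3 ⊕ v4 ⊕ v2
The normal forms match — equal.

equal: each reduces to v1 ⊕ v3 ⊕ v4 ⊕ v2


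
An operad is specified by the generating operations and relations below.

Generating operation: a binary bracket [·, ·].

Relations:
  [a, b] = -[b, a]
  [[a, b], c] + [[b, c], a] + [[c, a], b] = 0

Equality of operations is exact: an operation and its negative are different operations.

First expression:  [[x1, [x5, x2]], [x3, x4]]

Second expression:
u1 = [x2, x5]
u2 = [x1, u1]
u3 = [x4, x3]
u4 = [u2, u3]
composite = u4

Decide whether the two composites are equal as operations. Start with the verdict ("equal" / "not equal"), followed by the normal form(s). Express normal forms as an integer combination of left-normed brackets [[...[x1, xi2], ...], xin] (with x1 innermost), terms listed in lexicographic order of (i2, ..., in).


equal; both compose to -[[[[x1, x2], x5], x3], x4] + [[[[x1, x2], x5], x4], x3] + [[[[x1, x5], x2], x3], x4] - [[[[x1, x5], x2], x4], x3]

The first expression reduces to -[[[[x1, x2], x5], x3], x4] + [[[[x1, x2], x5], x4], x3] + [[[[x1, x5], x2], x3], x4] - [[[[x1, x5], x2], x4], x3]
The second expression reduces to -[[[[x1, x2], x5], x3], x4] + [[[[x1, x2], x5], x4], x3] + [[[[x1, x5], x2], x3], x4] - [[[[x1, x5], x2], x4], x3]
Same normal form: equal.


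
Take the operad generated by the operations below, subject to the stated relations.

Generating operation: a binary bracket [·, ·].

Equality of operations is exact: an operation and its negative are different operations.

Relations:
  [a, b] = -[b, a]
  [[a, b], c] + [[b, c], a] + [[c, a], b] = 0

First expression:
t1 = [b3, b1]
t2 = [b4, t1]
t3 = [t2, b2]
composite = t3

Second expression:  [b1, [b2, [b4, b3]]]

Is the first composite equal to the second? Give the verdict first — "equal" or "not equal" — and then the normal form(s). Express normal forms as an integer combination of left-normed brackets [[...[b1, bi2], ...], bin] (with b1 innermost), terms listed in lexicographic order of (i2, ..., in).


The first expression, normalized: [[[b1, b3], b4], b2]
The second expression, normalized: -[[[b1, b2], b3], b4] + [[[b1, b2], b4], b3] + [[[b1, b3], b4], b2] - [[[b1, b4], b3], b2]
Different reductions; not equal.

not equal; first: [[[b1, b3], b4], b2]; second: -[[[b1, b2], b3], b4] + [[[b1, b2], b4], b3] + [[[b1, b3], b4], b2] - [[[b1, b4], b3], b2]


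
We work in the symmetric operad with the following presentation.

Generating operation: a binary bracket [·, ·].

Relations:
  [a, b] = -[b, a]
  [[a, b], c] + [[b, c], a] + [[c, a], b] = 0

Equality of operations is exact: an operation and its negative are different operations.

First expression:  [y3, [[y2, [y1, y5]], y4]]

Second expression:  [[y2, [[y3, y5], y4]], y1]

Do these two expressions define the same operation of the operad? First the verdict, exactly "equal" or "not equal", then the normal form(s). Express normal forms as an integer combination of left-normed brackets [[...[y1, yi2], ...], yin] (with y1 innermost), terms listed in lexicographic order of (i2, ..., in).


The first composite normalizes to [[[[y1, y5], y2], y4], y3]
The second composite normalizes to -[[[[y1, y2], y3], y5], y4] + [[[[y1, y2], y4], y3], y5] - [[[[y1, y2], y4], y5], y3] + [[[[y1, y2], y5], y3], y4] + [[[[y1, y3], y5], y4], y2] - [[[[y1, y4], y3], y5], y2] + [[[[y1, y4], y5], y3], y2] - [[[[y1, y5], y3], y4], y2]
Different reductions; not equal.

not equal: they reduce to [[[[y1, y5], y2], y4], y3] and -[[[[y1, y2], y3], y5], y4] + [[[[y1, y2], y4], y3], y5] - [[[[y1, y2], y4], y5], y3] + [[[[y1, y2], y5], y3], y4] + [[[[y1, y3], y5], y4], y2] - [[[[y1, y4], y3], y5], y2] + [[[[y1, y4], y5], y3], y2] - [[[[y1, y5], y3], y4], y2]


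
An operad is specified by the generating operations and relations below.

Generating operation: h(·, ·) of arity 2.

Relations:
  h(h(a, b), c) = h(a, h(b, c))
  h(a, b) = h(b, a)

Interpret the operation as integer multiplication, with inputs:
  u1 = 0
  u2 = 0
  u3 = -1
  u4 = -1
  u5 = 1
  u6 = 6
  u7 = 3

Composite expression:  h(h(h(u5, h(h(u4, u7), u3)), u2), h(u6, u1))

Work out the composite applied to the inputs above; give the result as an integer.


0

h(u4, u7) = -3
h(h(u4, u7), u3) = 3
h(u5, h(h(u4, u7), u3)) = 3
h(h(u5, h(h(u4, u7), u3)), u2) = 0
h(u6, u1) = 0
h(h(h(u5, h(h(u4, u7), u3)), u2), h(u6, u1)) = 0


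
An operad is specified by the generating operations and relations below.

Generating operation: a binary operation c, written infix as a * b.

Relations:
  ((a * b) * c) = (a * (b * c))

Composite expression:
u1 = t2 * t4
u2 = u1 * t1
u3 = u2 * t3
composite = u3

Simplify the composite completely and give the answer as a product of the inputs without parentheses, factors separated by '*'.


t2 * t4 * t1 * t3


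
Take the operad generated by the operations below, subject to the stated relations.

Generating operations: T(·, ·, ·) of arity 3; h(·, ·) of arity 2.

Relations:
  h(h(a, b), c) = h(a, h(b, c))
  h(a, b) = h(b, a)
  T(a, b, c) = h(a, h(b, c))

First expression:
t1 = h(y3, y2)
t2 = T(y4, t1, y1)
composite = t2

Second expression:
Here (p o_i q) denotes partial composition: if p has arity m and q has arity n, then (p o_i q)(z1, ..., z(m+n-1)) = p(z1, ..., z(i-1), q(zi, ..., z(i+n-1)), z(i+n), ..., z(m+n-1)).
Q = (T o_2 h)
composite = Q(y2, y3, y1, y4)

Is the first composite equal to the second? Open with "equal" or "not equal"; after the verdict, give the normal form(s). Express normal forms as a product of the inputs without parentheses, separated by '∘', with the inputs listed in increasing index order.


equal — both sides give y1 ∘ y2 ∘ y3 ∘ y4

In normal form, the first expression is y1 ∘ y2 ∘ y3 ∘ y4
In normal form, the second expression is y1 ∘ y2 ∘ y3 ∘ y4
The forms coincide; equal.


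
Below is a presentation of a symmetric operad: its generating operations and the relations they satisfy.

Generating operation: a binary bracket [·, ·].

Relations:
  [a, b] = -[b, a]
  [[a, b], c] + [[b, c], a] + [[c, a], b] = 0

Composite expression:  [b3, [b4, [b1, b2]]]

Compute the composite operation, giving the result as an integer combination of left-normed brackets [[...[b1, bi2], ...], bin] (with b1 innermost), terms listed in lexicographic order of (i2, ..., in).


Expand each bracket as ab - ba; the b1-initial words give the coefficients.
Composite bracket: [b3, [b4, [b1, b2]]]
Under [a, b] = ab - ba we get 8 signed associative words (2^3 = 8).
Only words starting with b1 matter:
  the word b1b2b4b3 carries sign +1 and contributes +[[[b1, b2], b4], b3]

[[[b1, b2], b4], b3]


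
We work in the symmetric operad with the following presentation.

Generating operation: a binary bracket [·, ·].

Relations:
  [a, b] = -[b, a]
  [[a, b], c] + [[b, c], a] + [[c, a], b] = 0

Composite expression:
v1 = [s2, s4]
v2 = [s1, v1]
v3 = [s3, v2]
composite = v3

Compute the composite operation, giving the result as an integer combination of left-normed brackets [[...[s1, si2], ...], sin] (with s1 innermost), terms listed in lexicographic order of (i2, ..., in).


-[[[s1, s2], s4], s3] + [[[s1, s4], s2], s3]

Expand each bracket as ab - ba; the s1-initial words give the coefficients.
Composite bracket: [s3, [s1, [s2, s4]]]
Full expansion: 8 signed words from ab - ba (2^3 = 8).
Keep just the words that open with s1:
  s1s2s4s3 (sign -1) contributes -[[[s1, s2], s4], s3]
  s1s4s2s3 (sign +1) contributes +[[[s1, s4], s2], s3]


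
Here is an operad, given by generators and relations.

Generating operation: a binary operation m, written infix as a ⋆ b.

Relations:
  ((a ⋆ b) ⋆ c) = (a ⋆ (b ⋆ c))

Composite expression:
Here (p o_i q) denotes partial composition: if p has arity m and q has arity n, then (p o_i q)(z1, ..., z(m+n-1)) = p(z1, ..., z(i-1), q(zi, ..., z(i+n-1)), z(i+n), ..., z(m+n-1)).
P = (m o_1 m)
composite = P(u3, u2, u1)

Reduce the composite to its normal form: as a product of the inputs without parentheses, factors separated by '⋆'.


u3 ⋆ u2 ⋆ u1

Every regrouping of m is equal, so read the u-inputs in written order.
(u3 ⋆ u2) spells out as u3 ⋆ u2
((u3 ⋆ u2) ⋆ u1) spells out as u3 ⋆ u2 ⋆ u1


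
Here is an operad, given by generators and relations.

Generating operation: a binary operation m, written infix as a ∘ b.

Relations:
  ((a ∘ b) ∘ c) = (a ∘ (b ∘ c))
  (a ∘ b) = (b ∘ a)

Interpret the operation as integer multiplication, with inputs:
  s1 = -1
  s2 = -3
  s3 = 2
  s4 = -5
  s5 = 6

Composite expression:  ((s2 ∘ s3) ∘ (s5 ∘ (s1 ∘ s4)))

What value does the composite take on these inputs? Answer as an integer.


-180

(s2 ∘ s3) = -6
(s1 ∘ s4) = 5
(s5 ∘ (s1 ∘ s4)) = 30
((s2 ∘ s3) ∘ (s5 ∘ (s1 ∘ s4))) = -180


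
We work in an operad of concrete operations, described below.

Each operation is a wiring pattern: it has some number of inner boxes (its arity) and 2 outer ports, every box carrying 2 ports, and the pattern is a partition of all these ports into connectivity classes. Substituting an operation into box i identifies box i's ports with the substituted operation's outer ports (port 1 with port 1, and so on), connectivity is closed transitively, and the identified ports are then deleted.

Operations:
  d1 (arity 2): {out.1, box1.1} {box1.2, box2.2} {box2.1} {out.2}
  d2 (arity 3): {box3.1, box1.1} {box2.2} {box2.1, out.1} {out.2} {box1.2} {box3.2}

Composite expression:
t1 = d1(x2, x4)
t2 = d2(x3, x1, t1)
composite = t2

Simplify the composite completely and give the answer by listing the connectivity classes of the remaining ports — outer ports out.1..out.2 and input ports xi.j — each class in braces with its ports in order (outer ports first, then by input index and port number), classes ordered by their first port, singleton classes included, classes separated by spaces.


{out.1, x1.1} {out.2} {x1.2} {x2.1, x3.1} {x2.2, x4.2} {x3.2} {x4.1}

Substituting into d2 glues patterns; closure does the rest.
composing d1 on (x2, x4), with out.j its own outer ports: {out.1, x2.1} {out.2} {x2.2, x4.2} {x4.1}
composing d2 on (x3, x1, x2, x4), with out.j its own outer ports: {out.1, x1.1} {out.2} {x1.2} {x2.1, x3.1} {x2.2, x4.2} {x3.2} {x4.1}


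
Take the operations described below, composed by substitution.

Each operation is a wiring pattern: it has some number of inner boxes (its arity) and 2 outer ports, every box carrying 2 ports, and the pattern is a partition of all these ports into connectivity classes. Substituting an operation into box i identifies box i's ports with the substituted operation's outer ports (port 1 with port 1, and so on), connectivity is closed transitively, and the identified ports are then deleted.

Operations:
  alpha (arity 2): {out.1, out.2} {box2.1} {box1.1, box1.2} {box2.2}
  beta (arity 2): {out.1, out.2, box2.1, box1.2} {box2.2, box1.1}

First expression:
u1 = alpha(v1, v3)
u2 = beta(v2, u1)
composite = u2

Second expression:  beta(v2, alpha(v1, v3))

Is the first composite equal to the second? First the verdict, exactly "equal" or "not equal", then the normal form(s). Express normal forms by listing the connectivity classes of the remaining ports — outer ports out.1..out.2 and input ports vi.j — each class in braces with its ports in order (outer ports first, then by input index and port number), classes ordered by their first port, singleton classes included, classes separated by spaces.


The first expression reduces to {out.1, out.2, v2.1, v2.2} {v1.1, v1.2} {v3.1} {v3.2}
The second expression reduces to {out.1, out.2, v2.1, v2.2} {v1.1, v1.2} {v3.1} {v3.2}
The normal forms match — equal.

equal: each reduces to {out.1, out.2, v2.1, v2.2} {v1.1, v1.2} {v3.1} {v3.2}


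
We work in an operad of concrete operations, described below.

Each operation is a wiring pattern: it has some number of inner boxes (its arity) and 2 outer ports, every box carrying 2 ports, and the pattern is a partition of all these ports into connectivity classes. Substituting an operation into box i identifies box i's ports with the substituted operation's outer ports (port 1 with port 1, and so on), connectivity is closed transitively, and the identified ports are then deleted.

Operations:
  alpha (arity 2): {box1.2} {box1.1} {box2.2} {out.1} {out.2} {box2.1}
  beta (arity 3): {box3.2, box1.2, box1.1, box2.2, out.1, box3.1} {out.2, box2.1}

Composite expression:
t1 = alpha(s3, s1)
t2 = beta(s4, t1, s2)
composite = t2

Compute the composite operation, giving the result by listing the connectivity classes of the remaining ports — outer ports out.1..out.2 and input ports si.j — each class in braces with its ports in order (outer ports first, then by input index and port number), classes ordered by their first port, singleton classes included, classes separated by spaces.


Connectivity passes through glued beta-boundaries; trace each wire chain.
after alpha, the pattern on (s3, s1) reads {out.1} {out.2} {s1.1} {s1.2} {s3.1} {s3.2} (out.j = its outer ports)
after beta, the pattern on (s4, s3, s1, s2) reads {out.1, s2.1, s2.2, s4.1, s4.2} {out.2} {s1.1} {s1.2} {s3.1} {s3.2} (out.j = its outer ports)

{out.1, s2.1, s2.2, s4.1, s4.2} {out.2} {s1.1} {s1.2} {s3.1} {s3.2}


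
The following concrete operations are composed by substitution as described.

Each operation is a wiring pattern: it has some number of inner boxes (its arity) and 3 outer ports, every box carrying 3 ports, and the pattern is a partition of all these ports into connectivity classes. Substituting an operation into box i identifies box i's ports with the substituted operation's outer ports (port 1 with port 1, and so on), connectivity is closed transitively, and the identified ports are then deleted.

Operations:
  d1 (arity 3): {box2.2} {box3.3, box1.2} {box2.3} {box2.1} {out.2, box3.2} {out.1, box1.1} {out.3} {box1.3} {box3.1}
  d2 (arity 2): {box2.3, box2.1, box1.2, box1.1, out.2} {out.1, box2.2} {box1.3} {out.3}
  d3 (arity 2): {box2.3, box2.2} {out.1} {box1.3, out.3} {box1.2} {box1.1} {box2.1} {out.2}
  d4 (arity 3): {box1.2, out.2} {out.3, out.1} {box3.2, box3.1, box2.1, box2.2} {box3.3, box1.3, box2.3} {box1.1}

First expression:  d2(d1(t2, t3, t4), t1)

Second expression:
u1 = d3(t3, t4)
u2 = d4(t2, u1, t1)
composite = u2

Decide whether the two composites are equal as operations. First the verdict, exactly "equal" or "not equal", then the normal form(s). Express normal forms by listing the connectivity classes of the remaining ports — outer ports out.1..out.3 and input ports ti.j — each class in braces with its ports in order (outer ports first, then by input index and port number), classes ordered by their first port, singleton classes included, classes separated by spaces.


Normal form of the first expression: {out.1, t1.2} {out.2, t1.1, t1.3, t2.1, t4.2} {out.3} {t2.2, t4.3} {t2.3} {t3.1} {t3.2} {t3.3} {t4.1}
Normal form of the second expression: {out.1, out.3} {out.2, t2.2} {t1.1, t1.2} {t1.3, t2.3, t3.3} {t2.1} {t3.1} {t3.2} {t4.1} {t4.2, t4.3}
Distinct normal forms: not equal.

not equal; first: {out.1, t1.2} {out.2, t1.1, t1.3, t2.1, t4.2} {out.3} {t2.2, t4.3} {t2.3} {t3.1} {t3.2} {t3.3} {t4.1}; second: {out.1, out.3} {out.2, t2.2} {t1.1, t1.2} {t1.3, t2.3, t3.3} {t2.1} {t3.1} {t3.2} {t4.1} {t4.2, t4.3}


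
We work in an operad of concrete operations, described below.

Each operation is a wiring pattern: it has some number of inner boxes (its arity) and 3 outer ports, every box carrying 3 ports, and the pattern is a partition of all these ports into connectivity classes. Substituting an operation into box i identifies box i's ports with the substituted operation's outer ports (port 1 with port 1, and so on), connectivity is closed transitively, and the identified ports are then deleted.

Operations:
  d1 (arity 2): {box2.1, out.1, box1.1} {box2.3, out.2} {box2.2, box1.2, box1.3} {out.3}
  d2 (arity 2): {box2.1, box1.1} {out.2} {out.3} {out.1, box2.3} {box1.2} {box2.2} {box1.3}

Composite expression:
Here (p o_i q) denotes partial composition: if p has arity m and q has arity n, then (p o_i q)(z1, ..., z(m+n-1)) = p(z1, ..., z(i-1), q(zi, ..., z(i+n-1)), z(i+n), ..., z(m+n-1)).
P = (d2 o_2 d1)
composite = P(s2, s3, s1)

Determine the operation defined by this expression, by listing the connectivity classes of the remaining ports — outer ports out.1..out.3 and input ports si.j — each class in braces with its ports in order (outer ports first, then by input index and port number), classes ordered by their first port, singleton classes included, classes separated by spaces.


Connectivity passes through glued d2-boundaries; trace each wire chain.
composing d1 on (s3, s1), with out.j its own outer ports: {out.1, s1.1, s3.1} {out.2, s1.3} {out.3} {s1.2, s3.2, s3.3}
composing d2 on (s2, s3, s1), with out.j its own outer ports: {out.1} {out.2} {out.3} {s1.1, s2.1, s3.1} {s1.2, s3.2, s3.3} {s1.3} {s2.2} {s2.3}

{out.1} {out.2} {out.3} {s1.1, s2.1, s3.1} {s1.2, s3.2, s3.3} {s1.3} {s2.2} {s2.3}


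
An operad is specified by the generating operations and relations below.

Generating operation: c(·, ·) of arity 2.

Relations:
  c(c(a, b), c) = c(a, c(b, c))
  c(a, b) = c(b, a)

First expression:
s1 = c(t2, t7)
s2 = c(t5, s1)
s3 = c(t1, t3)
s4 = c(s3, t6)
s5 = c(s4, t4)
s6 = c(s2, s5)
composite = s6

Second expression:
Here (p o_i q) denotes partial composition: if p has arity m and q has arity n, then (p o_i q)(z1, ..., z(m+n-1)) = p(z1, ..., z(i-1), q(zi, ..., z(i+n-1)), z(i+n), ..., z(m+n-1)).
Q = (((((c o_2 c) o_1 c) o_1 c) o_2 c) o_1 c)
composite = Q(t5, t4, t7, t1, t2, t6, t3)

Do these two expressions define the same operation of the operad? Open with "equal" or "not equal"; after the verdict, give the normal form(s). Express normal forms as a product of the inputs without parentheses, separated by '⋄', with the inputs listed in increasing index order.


equal: each reduces to t1 ⋄ t2 ⋄ t3 ⋄ t4 ⋄ t5 ⋄ t6 ⋄ t7


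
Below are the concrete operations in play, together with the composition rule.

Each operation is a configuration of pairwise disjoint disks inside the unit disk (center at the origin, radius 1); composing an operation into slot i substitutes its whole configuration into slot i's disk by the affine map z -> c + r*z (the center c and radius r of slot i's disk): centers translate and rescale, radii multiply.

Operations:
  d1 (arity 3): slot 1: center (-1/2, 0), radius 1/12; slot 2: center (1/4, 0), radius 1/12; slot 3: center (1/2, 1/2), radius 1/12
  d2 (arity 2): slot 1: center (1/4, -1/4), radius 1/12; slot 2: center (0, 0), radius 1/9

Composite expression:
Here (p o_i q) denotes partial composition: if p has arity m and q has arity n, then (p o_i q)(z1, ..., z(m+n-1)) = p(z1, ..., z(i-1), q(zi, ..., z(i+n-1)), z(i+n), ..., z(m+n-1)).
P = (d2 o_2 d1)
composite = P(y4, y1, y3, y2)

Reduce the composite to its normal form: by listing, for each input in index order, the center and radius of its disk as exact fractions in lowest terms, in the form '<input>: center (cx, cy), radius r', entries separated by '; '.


Only the slot chain above each y matters under d2; compose those maps.
y4 passes through 1 substitution, ending at center (1/4, -1/4), radius 1/12
y1 passes through 2 substitutions, ending at center (-1/18, 0), radius 1/108
y3 passes through 2 substitutions, ending at center (1/36, 0), radius 1/108
y2 passes through 2 substitutions, ending at center (1/18, 1/18), radius 1/108

y1: center (-1/18, 0), radius 1/108; y2: center (1/18, 1/18), radius 1/108; y3: center (1/36, 0), radius 1/108; y4: center (1/4, -1/4), radius 1/12


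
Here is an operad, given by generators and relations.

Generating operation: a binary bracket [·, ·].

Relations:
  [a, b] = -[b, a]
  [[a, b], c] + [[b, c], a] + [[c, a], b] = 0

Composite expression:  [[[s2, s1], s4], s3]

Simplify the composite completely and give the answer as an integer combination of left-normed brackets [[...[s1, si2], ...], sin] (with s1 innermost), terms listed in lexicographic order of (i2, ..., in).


-[[[s1, s2], s4], s3]


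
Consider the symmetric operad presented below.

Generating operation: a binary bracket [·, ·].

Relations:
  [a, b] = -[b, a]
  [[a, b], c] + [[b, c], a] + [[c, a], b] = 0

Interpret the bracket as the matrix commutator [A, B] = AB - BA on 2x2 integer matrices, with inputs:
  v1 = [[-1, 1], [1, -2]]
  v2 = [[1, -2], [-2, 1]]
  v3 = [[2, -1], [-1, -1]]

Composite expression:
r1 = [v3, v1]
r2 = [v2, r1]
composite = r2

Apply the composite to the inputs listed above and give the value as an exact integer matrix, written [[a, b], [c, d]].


[[16, 0], [0, -16]]

[v3, v1] = [[0, 4], [-4, 0]]
[v2, [v3, v1]] = [[16, 0], [0, -16]]


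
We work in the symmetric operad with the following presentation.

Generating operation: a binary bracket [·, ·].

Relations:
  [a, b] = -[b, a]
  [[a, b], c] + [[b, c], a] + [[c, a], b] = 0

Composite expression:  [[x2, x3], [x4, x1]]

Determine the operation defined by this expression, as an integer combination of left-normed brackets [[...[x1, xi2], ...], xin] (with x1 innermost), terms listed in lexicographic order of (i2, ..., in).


[[[x1, x4], x2], x3] - [[[x1, x4], x3], x2]

A multilinear Lie element is pinned by x1-initial words (x1 innermost).
Composite bracket: [[x2, x3], [x4, x1]]
Under [a, b] = ab - ba we get 8 signed associative words (2^3 = 8).
Only words starting with x1 matter:
  word x1x4x2x3 has sign +1, contributing +[[[x1, x4], x2], x3]
  word x1x4x3x2 has sign -1, contributing -[[[x1, x4], x3], x2]


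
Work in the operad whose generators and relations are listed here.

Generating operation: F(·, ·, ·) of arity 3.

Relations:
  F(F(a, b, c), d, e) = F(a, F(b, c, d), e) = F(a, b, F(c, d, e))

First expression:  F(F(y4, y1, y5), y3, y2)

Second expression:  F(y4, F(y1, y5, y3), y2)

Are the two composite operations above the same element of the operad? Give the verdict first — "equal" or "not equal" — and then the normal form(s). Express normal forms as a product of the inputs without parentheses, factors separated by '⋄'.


Reducing the first expression gives y4 ⋄ y1 ⋄ y5 ⋄ y3 ⋄ y2
Reducing the second expression gives y4 ⋄ y1 ⋄ y5 ⋄ y3 ⋄ y2
Identical normal forms: equal.

equal; the common form is y4 ⋄ y1 ⋄ y5 ⋄ y3 ⋄ y2


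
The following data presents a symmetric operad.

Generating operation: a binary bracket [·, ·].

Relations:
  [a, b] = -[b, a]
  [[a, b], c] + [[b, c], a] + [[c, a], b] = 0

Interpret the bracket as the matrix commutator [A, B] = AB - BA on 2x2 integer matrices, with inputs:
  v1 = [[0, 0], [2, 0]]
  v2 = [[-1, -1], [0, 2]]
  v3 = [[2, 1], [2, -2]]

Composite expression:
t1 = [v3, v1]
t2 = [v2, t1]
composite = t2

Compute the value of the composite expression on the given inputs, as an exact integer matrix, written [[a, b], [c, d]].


[[8, 4], [-24, -8]]

[v3, v1] = [[2, 0], [-8, -2]]
[v2, [v3, v1]] = [[8, 4], [-24, -8]]


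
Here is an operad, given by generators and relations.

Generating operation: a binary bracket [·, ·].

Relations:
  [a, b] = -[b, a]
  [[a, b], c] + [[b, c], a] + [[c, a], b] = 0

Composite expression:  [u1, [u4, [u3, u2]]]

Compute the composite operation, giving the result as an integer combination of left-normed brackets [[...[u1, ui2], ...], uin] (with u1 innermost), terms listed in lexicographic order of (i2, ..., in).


A multilinear Lie element is pinned by u1-initial words (u1 innermost).
Composite bracket: [u1, [u4, [u3, u2]]]
Full expansion: 8 signed words from ab - ba (2^3 = 8).
Collect the words opening with u1:
  the word u1u2u3u4 carries sign +1 and contributes +[[[u1, u2], u3], u4]
  the word u1u3u2u4 carries sign -1 and contributes -[[[u1, u3], u2], u4]
  the word u1u4u2u3 carries sign -1 and contributes -[[[u1, u4], u2], u3]
  the word u1u4u3u2 carries sign +1 and contributes +[[[u1, u4], u3], u2]

[[[u1, u2], u3], u4] - [[[u1, u3], u2], u4] - [[[u1, u4], u2], u3] + [[[u1, u4], u3], u2]


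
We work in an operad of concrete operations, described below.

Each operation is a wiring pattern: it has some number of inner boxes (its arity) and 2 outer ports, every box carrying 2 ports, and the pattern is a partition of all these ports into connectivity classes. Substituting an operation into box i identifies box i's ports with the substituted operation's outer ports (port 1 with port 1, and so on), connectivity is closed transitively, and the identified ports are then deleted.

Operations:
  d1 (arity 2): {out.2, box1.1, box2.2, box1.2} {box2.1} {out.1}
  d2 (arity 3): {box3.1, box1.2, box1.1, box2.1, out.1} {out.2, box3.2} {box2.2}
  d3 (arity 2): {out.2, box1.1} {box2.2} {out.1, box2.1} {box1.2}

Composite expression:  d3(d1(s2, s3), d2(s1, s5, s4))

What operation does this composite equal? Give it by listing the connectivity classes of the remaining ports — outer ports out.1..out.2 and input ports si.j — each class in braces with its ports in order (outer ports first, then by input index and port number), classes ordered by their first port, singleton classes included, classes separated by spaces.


Reachability decides: close wires over d3-identified ports.
d1 over (s2, s3) gives {out.1} {out.2, s2.1, s2.2, s3.2} {s3.1}, out.j being that stage's outer ports
d2 over (s1, s5, s4) gives {out.1, s1.1, s1.2, s4.1, s5.1} {out.2, s4.2} {s5.2}, out.j being that stage's outer ports
d3 over (s2, s3, s1, s5, s4) gives {out.1, s1.1, s1.2, s4.1, s5.1} {out.2} {s2.1, s2.2, s3.2} {s3.1} {s4.2} {s5.2}, out.j being that stage's outer ports

{out.1, s1.1, s1.2, s4.1, s5.1} {out.2} {s2.1, s2.2, s3.2} {s3.1} {s4.2} {s5.2}


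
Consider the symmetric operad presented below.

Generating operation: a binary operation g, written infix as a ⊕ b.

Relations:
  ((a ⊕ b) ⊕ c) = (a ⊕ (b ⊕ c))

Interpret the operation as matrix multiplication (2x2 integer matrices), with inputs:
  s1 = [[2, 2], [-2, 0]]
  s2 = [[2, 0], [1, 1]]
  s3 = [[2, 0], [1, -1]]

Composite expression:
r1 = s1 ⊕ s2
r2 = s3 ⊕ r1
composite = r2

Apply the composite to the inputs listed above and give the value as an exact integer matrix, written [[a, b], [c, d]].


(s1 ⊕ s2) = [[6, 2], [-4, 0]]
(s3 ⊕ (s1 ⊕ s2)) = [[12, 4], [10, 2]]

[[12, 4], [10, 2]]


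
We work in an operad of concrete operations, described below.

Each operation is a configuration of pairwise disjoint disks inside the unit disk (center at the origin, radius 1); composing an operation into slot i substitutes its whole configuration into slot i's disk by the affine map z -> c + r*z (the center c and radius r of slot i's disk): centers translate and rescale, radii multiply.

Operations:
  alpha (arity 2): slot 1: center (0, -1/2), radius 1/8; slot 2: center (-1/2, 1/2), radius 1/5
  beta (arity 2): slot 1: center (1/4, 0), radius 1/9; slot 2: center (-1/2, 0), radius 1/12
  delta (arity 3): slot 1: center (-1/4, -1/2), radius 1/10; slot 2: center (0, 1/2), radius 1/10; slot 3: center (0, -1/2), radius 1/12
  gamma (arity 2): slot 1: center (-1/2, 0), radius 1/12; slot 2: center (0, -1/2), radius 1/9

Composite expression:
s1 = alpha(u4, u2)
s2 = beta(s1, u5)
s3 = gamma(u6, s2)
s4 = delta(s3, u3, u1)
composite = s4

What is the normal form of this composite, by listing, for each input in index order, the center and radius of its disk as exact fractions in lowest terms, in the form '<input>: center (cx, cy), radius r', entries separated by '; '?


u1: center (0, -1/2), radius 1/12; u2: center (-803/3240, -89/162), radius 1/4050; u3: center (0, 1/2), radius 1/10; u4: center (-89/360, -223/405), radius 1/6480; u5: center (-23/90, -11/20), radius 1/1080; u6: center (-3/10, -1/2), radius 1/120

Follow each u-input down from delta: c' goes to c + r*c', radius to r*r'.
tracing u6 down its 2-map path: center (-3/10, -1/2), radius 1/120
tracing u4 down its 4-map path: center (-89/360, -223/405), radius 1/6480
tracing u2 down its 4-map path: center (-803/3240, -89/162), radius 1/4050
tracing u5 down its 3-map path: center (-23/90, -11/20), radius 1/1080
tracing u3 down its 1-map path: center (0, 1/2), radius 1/10
tracing u1 down its 1-map path: center (0, -1/2), radius 1/12


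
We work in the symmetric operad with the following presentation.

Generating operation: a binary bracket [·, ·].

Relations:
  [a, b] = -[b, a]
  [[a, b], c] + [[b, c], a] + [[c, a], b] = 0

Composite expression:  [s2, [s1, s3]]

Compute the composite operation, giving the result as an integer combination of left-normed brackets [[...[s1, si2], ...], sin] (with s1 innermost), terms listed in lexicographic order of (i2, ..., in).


-[[s1, s3], s2]

A multilinear Lie element is pinned by s1-initial words (s1 innermost).
Composite bracket: [s2, [s1, s3]]
Full expansion: 4 signed words from ab - ba (2^2 = 4).
Coefficients come from the s1-initial words:
  from s1s3s2, sign -1: term -[[s1, s3], s2]


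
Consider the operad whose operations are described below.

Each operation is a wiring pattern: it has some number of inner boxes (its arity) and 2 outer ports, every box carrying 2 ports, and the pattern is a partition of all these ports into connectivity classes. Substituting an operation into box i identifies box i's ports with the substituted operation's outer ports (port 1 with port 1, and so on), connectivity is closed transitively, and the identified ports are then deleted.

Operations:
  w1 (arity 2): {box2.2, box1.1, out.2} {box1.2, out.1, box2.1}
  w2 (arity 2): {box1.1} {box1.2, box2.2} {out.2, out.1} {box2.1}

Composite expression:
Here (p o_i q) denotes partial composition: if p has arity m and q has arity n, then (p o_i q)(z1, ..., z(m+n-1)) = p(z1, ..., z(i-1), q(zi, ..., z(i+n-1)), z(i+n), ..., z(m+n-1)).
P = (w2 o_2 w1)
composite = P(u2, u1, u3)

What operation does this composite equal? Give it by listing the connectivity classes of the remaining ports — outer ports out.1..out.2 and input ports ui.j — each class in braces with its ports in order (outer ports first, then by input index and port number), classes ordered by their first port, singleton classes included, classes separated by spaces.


Reachability decides: close wires over w2-identified ports.
after w1, the pattern on (u1, u3) reads {out.1, u1.2, u3.1} {out.2, u1.1, u3.2} (out.j = its outer ports)
after w2, the pattern on (u2, u1, u3) reads {out.1, out.2} {u1.1, u2.2, u3.2} {u1.2, u3.1} {u2.1} (out.j = its outer ports)

{out.1, out.2} {u1.1, u2.2, u3.2} {u1.2, u3.1} {u2.1}


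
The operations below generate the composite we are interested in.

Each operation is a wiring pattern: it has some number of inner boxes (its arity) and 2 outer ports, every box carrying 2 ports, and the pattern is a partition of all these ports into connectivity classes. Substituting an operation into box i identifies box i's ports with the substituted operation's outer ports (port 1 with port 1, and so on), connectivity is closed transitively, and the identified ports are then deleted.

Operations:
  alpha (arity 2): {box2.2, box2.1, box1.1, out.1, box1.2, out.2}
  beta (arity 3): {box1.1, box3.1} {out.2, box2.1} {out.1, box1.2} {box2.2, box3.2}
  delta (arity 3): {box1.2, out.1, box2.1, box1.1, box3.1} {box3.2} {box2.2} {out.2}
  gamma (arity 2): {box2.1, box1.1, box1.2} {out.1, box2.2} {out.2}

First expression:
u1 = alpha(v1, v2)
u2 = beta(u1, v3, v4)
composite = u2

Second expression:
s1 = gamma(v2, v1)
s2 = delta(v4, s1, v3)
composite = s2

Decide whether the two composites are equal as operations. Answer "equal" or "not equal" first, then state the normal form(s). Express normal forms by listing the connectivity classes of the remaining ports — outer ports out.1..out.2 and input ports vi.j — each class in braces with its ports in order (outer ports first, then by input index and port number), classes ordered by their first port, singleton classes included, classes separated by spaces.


not equal; the first gives {out.1, v1.1, v1.2, v2.1, v2.2, v4.1} {out.2, v3.1} {v3.2, v4.2} and the second {out.1, v1.2, v3.1, v4.1, v4.2} {out.2} {v1.1, v2.1, v2.2} {v3.2}


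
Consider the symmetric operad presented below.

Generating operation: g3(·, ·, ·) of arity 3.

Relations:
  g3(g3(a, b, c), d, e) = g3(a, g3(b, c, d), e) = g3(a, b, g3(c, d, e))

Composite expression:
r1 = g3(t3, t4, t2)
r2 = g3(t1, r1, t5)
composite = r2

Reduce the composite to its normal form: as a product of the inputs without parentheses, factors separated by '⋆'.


t1 ⋆ t3 ⋆ t4 ⋆ t2 ⋆ t5

Every regrouping of g3 is equal, so read the t-inputs in written order.
g3(t3, t4, t2) spells out as t3 ⋆ t4 ⋆ t2
g3(t1, g3(t3, t4, t2), t5) spells out as t1 ⋆ t3 ⋆ t4 ⋆ t2 ⋆ t5


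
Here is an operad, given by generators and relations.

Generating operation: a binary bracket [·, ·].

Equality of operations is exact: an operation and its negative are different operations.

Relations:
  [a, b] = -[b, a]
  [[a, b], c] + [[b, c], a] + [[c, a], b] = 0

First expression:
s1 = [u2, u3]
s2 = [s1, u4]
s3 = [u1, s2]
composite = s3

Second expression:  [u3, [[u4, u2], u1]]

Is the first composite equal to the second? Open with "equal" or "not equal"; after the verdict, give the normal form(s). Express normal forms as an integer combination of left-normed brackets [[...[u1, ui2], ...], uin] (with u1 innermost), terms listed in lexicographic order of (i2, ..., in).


not equal: they reduce to [[[u1, u2], u3], u4] - [[[u1, u3], u2], u4] - [[[u1, u4], u2], u3] + [[[u1, u4], u3], u2] and -[[[u1, u2], u4], u3] + [[[u1, u4], u2], u3]

Reducing the first expression gives [[[u1, u2], u3], u4] - [[[u1, u3], u2], u4] - [[[u1, u4], u2], u3] + [[[u1, u4], u3], u2]
Reducing the second expression gives -[[[u1, u2], u4], u3] + [[[u1, u4], u2], u3]
No match — not equal.


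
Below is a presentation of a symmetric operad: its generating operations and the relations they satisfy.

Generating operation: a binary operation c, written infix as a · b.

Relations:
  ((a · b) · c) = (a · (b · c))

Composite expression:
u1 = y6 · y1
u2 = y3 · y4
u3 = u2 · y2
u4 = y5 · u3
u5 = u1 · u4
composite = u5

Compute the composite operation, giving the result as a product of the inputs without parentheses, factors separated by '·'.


y6 · y1 · y5 · y3 · y4 · y2

The c-tree's shape is irrelevant; the y-reading-order decides.
(y6 · y1) unparenthesizes to y6 · y1
(y3 · y4) unparenthesizes to y3 · y4
((y3 · y4) · y2) unparenthesizes to y3 · y4 · y2
(y5 · ((y3 · y4) · y2)) unparenthesizes to y5 · y3 · y4 · y2
((y6 · y1) · (y5 · ((y3 · y4) · y2))) unparenthesizes to y6 · y1 · y5 · y3 · y4 · y2


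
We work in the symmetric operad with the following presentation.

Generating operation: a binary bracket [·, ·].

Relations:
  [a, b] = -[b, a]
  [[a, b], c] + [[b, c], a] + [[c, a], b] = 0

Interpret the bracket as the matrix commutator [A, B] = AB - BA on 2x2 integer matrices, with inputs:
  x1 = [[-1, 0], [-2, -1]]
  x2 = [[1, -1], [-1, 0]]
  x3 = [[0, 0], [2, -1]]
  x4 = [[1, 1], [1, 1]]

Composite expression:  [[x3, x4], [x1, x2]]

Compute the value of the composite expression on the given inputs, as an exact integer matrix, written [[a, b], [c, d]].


[x3, x4] = [[-2, 1], [-1, 2]]
[x1, x2] = [[-2, 0], [-2, 2]]
[[x3, x4], [x1, x2]] = [[-2, 4], [-4, 2]]

[[-2, 4], [-4, 2]]


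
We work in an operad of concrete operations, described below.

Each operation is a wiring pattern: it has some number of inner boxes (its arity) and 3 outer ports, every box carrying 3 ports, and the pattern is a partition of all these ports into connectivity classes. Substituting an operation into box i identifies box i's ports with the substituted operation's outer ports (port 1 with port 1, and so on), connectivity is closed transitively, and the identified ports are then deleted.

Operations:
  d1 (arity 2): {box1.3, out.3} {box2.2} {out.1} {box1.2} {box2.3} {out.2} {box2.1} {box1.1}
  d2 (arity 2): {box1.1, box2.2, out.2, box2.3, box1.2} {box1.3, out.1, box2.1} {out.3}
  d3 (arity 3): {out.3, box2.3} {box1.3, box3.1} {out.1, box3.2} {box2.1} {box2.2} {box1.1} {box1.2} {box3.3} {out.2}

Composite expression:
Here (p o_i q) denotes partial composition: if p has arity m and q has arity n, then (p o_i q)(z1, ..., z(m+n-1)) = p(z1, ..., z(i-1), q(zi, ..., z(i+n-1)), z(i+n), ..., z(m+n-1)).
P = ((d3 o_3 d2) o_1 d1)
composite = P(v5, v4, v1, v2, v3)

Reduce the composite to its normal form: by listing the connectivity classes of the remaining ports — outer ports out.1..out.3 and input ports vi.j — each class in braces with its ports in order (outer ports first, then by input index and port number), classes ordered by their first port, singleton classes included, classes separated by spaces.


{out.1, v2.1, v2.2, v3.2, v3.3} {out.2} {out.3, v1.3} {v1.1} {v1.2} {v2.3, v3.1, v5.3} {v4.1} {v4.2} {v4.3} {v5.1} {v5.2}

Reachability decides: close wires over d3-identified ports.
the subtree at d1 composes to {out.1} {out.2} {out.3, v5.3} {v4.1} {v4.2} {v4.3} {v5.1} {v5.2} on (v5, v4); out.j = own outer ports
the subtree at d2 composes to {out.1, v2.3, v3.1} {out.2, v2.1, v2.2, v3.2, v3.3} {out.3} on (v2, v3); out.j = own outer ports
the subtree at d3 composes to {out.1, v2.1, v2.2, v3.2, v3.3} {out.2} {out.3, v1.3} {v1.1} {v1.2} {v2.3, v3.1, v5.3} {v4.1} {v4.2} {v4.3} {v5.1} {v5.2} on (v5, v4, v1, v2, v3); out.j = own outer ports
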